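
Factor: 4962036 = 2^2*3^1*197^1 * 2099^1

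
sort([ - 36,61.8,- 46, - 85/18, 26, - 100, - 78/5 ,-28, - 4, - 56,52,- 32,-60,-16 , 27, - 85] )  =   [ - 100, - 85,  -  60, - 56, - 46 , - 36, - 32 ,-28,-16,  -  78/5, - 85/18,  -  4,26,27, 52,61.8]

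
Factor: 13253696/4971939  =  2^6 * 3^ ( - 1 )*7^( - 1)*17^(  -  1)*19^( - 1) * 29^1*37^1 * 193^1 * 733^( - 1)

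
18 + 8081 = 8099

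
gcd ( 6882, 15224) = 2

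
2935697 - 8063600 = -5127903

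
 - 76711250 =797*( - 96250)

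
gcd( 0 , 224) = 224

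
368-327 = 41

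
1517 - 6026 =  - 4509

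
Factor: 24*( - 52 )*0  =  0^1 = 0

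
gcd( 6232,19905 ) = 1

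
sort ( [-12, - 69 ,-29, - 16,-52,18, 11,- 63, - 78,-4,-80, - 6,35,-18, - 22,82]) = [-80,-78, - 69, - 63,  -  52, - 29,  -  22, - 18,-16,  -  12,-6, - 4,11, 18, 35, 82]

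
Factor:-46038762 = - 2^1*3^2*7^1*11^1*59^1*563^1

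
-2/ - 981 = 2/981 = 0.00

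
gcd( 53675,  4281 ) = 1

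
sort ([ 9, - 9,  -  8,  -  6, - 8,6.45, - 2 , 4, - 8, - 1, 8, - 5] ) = [  -  9 , - 8, -8, - 8, - 6, - 5, - 2, - 1, 4,6.45, 8, 9]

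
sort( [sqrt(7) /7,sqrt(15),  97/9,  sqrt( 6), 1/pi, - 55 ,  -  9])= [ - 55 ,-9, 1/pi,sqrt(7)/7,sqrt(6) , sqrt(15) , 97/9]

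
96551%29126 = 9173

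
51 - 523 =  - 472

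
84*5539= 465276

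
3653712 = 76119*48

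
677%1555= 677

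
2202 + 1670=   3872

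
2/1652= 1/826 = 0.00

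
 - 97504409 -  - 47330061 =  - 50174348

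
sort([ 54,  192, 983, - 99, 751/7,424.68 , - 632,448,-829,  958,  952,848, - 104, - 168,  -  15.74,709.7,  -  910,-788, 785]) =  [  -  910, - 829,-788,-632 ,-168, - 104, - 99,  -  15.74 , 54, 751/7 , 192, 424.68, 448, 709.7, 785 , 848, 952,958,983]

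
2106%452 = 298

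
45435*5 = 227175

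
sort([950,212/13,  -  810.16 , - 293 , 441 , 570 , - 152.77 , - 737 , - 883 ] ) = [ - 883, - 810.16, - 737, - 293, - 152.77, 212/13,441, 570,950 ] 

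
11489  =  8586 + 2903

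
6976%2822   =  1332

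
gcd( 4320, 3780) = 540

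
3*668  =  2004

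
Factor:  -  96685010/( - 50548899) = 2^1*3^(-1 )*5^1*59^( - 1)*137^1*277^( - 1 ) * 1031^( - 1 )*70573^1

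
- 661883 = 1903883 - 2565766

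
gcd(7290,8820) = 90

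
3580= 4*895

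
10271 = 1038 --9233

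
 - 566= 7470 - 8036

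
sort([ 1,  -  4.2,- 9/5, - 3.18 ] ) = [ - 4.2, - 3.18, - 9/5, 1]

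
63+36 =99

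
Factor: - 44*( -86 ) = 2^3*11^1*43^1= 3784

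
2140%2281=2140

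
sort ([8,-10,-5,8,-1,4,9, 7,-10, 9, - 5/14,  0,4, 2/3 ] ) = [ -10, - 10,-5,-1, - 5/14 , 0, 2/3 , 4, 4, 7, 8,8,9, 9 ]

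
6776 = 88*77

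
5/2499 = 5/2499 = 0.00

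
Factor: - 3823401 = - 3^1*431^1 * 2957^1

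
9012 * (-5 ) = - 45060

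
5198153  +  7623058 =12821211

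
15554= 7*2222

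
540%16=12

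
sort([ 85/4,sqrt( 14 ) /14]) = [ sqrt( 14 ) /14,85/4]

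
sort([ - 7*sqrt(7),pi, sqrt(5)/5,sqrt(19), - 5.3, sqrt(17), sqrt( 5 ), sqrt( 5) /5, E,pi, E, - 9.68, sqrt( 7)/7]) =[ - 7*sqrt( 7 ),-9.68, - 5.3, sqrt ( 7) /7, sqrt ( 5)/5,sqrt( 5 ) /5,sqrt(5 ), E,  E, pi,pi, sqrt (17 ),sqrt( 19)]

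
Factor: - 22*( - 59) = 2^1*11^1*59^1 = 1298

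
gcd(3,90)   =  3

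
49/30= 49/30 =1.63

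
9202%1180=942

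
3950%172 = 166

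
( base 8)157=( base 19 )5G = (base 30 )3l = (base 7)216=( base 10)111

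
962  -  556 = 406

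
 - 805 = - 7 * 115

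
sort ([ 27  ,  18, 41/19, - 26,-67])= [  -  67, - 26, 41/19, 18,27]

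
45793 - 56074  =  -10281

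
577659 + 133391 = 711050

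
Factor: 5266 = 2^1*2633^1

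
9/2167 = 9/2167=0.00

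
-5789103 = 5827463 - 11616566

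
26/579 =26/579 = 0.04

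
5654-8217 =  - 2563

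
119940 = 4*29985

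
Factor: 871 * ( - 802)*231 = -2^1* 3^1 * 7^1 * 11^1*13^1 * 67^1*401^1= -  161363202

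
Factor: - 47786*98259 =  - 2^1* 3^1*7^1*4679^1*23893^1 = -4695404574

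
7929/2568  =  3+75/856  =  3.09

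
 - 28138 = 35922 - 64060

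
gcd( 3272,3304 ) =8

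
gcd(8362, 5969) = 1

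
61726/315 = 195+43/45 = 195.96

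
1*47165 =47165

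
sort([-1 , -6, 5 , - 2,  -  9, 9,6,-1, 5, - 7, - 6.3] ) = [ - 9,-7, -6.3, -6, - 2,-1,  -  1, 5 , 5, 6, 9 ] 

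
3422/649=5+3/11 = 5.27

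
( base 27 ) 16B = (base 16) 386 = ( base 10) 902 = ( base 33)RB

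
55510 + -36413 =19097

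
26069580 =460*56673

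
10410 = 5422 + 4988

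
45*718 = 32310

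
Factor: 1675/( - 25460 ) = -5/76 = - 2^( - 2)*5^1*19^(-1 ) 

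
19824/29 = 683  +  17/29  =  683.59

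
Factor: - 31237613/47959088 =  - 2^( - 4)*11^1*41^1*69263^1*2997443^( - 1 ) 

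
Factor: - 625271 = - 19^1*32909^1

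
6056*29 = 175624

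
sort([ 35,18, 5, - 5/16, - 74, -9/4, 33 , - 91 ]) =[ - 91, - 74,- 9/4, - 5/16, 5, 18, 33, 35 ]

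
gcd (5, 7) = 1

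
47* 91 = 4277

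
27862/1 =27862 = 27862.00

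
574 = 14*41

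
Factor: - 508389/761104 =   -  2^( - 4)*3^1*7^1*43^1*563^1 * 47569^(  -  1 ) 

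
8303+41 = 8344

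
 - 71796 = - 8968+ - 62828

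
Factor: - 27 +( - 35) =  - 62 =- 2^1*31^1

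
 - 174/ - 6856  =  87/3428  =  0.03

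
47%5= 2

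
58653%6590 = 5933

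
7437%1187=315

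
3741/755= 4 + 721/755 =4.95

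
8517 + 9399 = 17916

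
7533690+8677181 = 16210871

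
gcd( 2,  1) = 1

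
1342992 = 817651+525341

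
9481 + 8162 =17643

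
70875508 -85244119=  - 14368611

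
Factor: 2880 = 2^6*3^2*5^1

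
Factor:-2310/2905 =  - 2^1*3^1*11^1*83^( - 1 ) = -66/83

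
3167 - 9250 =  - 6083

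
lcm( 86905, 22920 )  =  2085720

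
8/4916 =2/1229 = 0.00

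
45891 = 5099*9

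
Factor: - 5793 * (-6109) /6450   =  2^( - 1 )*5^(- 2 ) * 41^1*43^( - 1 )*149^1 * 1931^1 = 11796479/2150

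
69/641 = 69/641 = 0.11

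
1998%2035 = 1998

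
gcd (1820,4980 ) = 20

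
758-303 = 455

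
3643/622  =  3643/622 = 5.86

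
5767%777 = 328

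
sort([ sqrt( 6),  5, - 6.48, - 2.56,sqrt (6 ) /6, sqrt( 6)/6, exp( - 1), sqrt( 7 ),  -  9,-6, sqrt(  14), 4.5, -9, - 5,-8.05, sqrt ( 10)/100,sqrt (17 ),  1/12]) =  [-9,  -  9,-8.05,  -  6.48, -6,-5, - 2.56,sqrt( 10) /100, 1/12, exp(  -  1), sqrt(6)/6,  sqrt(6)/6,  sqrt (6 ), sqrt( 7),sqrt(14 ),  sqrt(17 ),4.5,5]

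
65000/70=6500/7 = 928.57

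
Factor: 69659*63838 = 2^1*41^1*59^1*541^1*1699^1 = 4446891242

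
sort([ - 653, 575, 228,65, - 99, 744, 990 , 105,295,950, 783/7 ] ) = [ - 653, - 99,65,105,783/7, 228, 295,575,744, 950,990]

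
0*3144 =0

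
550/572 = 25/26= 0.96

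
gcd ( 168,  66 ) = 6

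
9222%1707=687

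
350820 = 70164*5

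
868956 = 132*6583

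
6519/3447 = 2173/1149 = 1.89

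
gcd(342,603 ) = 9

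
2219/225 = 2219/225 = 9.86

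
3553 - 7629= - 4076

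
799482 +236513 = 1035995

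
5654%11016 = 5654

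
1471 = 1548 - 77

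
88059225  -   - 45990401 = 134049626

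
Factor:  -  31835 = -5^1 *6367^1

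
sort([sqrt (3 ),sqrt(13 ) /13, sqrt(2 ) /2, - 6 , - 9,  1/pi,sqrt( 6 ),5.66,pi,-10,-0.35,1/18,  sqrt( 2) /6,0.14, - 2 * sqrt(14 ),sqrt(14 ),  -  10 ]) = [ - 10,-10, - 9, - 2*sqrt( 14 ), - 6,- 0.35,1/18,0.14,sqrt( 2 ) /6 , sqrt( 13)/13,1/pi,sqrt(2)/2,sqrt(3), sqrt( 6),pi, sqrt(14),  5.66]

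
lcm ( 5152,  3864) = 15456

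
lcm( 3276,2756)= 173628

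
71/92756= 71/92756  =  0.00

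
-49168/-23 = 2137+17/23 = 2137.74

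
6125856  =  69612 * 88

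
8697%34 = 27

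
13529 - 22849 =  - 9320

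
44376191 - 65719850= - 21343659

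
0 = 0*( - 4607)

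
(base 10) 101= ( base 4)1211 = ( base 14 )73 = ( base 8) 145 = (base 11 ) 92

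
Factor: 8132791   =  1987^1*4093^1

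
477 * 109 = 51993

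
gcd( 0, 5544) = 5544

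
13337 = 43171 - 29834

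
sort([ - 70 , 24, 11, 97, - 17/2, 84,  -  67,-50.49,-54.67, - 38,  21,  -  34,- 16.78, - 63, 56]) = [ - 70,  -  67, - 63, - 54.67 ,  -  50.49, - 38,-34, - 16.78, - 17/2,11, 21, 24, 56,84, 97]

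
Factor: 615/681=205/227 = 5^1*41^1*227^( - 1)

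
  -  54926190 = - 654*83985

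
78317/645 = 78317/645 = 121.42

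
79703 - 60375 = 19328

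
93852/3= 31284 =31284.00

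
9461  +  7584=17045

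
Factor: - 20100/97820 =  - 3^1*5^1*73^( - 1 ) =- 15/73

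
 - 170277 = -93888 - 76389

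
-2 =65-67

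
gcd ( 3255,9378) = 3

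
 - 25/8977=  - 1  +  8952/8977 = - 0.00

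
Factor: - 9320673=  - 3^1*3106891^1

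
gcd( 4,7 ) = 1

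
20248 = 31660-11412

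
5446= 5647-201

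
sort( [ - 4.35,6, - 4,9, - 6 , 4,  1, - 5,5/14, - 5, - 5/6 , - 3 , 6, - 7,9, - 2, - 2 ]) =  [ - 7, -6 , - 5, - 5, - 4.35,-4,- 3, - 2, - 2, - 5/6,5/14, 1,4 , 6,6 , 9 , 9]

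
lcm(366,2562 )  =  2562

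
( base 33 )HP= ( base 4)21022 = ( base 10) 586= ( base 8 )1112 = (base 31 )IS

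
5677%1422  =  1411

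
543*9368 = 5086824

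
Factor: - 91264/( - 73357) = 2^7*23^1* 31^1*109^ ( - 1 ) * 673^( - 1 )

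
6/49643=6/49643 = 0.00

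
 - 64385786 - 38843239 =  -  103229025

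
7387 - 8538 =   -  1151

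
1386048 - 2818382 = - 1432334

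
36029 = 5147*7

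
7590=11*690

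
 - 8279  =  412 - 8691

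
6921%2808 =1305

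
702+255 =957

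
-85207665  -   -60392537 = -24815128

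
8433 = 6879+1554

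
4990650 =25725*194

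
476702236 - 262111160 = 214591076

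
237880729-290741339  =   - 52860610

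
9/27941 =9/27941=0.00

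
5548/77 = 72+ 4/77 = 72.05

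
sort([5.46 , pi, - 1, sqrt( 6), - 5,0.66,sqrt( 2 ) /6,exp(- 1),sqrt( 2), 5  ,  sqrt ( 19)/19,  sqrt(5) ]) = [ - 5, - 1, sqrt( 19)/19, sqrt( 2)/6,exp( - 1 ), 0.66, sqrt (2), sqrt( 5 ),sqrt( 6 ),pi, 5,5.46]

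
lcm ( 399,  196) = 11172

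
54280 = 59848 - 5568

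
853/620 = 853/620 = 1.38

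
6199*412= 2553988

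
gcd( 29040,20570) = 1210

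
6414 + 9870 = 16284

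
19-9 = 10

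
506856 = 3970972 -3464116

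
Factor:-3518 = - 2^1*1759^1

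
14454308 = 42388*341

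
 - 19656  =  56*(-351) 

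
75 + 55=130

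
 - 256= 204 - 460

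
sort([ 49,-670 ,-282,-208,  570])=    [ - 670, - 282, - 208 , 49  ,  570]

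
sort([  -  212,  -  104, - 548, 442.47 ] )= [-548, - 212,-104,442.47] 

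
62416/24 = 2600+ 2/3 = 2600.67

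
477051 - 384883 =92168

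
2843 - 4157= - 1314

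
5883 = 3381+2502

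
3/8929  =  3/8929 = 0.00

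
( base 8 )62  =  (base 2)110010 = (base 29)1L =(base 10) 50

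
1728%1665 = 63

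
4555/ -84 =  - 55 + 65/84 = - 54.23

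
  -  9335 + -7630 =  - 16965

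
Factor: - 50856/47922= - 2^2*7^( - 2 ) * 13^1 = - 52/49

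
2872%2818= 54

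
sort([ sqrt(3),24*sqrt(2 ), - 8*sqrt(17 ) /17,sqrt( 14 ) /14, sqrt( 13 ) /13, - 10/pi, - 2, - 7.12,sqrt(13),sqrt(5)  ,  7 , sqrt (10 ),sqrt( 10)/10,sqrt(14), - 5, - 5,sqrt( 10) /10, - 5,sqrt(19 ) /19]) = [ - 7.12,  -  5, - 5, - 5, - 10/pi, - 2, - 8*sqrt( 17 ) /17, sqrt( 19) /19,sqrt( 14)/14,sqrt( 13)/13,sqrt(10)/10, sqrt( 10)/10,sqrt( 3 ),sqrt( 5),sqrt( 10), sqrt( 13 ),sqrt( 14), 7 , 24*sqrt( 2 ) ] 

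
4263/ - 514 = -9 + 363/514 = - 8.29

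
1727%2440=1727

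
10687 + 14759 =25446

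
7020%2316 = 72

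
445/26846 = 445/26846= 0.02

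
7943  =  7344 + 599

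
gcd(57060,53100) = 180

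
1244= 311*4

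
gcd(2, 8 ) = 2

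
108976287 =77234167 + 31742120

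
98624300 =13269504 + 85354796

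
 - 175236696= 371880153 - 547116849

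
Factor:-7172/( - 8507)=2^2*11^1*47^( - 1)*163^1*181^( - 1) 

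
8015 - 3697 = 4318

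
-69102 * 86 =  - 5942772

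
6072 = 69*88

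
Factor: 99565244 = 2^2*19^4 * 191^1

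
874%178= 162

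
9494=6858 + 2636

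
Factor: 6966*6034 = 2^2*3^4*7^1 * 43^1  *431^1 = 42032844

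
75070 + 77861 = 152931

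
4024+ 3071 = 7095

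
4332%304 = 76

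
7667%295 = 292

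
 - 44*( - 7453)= 327932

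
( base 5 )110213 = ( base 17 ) d30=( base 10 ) 3808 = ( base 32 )3n0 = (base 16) ee0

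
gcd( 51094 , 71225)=1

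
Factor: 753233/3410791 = 13^2*4457^1*3410791^(-1 )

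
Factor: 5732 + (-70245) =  - 64513^1 = -64513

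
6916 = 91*76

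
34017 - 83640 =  - 49623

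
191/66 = 191/66  =  2.89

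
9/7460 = 9/7460 = 0.00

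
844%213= 205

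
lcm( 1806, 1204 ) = 3612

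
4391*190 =834290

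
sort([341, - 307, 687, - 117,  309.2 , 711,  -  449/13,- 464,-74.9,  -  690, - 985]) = [ - 985, - 690, -464,  -  307, -117, -74.9, - 449/13, 309.2, 341, 687, 711]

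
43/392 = 43/392 = 0.11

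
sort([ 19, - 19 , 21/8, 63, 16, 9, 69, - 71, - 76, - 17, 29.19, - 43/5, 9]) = [ - 76, - 71, - 19, - 17, - 43/5, 21/8, 9, 9, 16,19,  29.19 , 63, 69]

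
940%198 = 148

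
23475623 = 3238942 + 20236681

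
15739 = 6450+9289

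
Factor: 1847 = 1847^1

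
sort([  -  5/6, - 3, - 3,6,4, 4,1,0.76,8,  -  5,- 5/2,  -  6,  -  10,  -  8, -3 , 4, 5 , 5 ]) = [ - 10 ,-8,  -  6, - 5 ,  -  3,-3,-3, - 5/2, - 5/6 , 0.76 , 1, 4,4, 4, 5,5, 6, 8] 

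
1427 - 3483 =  - 2056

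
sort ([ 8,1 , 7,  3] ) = [ 1,3,7, 8]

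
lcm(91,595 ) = 7735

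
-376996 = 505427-882423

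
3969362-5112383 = -1143021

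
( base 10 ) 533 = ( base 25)L8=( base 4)20111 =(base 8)1025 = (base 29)ib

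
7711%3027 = 1657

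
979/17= 57+10/17 = 57.59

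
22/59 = 22/59 =0.37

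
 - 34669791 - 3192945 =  - 37862736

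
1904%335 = 229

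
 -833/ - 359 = 2+ 115/359 = 2.32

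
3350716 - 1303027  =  2047689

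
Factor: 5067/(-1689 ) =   -  3 = - 3^1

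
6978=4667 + 2311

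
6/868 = 3/434  =  0.01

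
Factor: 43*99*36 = 153252 = 2^2*3^4 * 11^1*43^1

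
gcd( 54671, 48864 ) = 1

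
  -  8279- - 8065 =-214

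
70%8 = 6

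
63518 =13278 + 50240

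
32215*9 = 289935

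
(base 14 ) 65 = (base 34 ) 2L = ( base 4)1121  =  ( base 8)131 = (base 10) 89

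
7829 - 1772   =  6057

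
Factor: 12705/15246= 2^ ( - 1)*3^ ( - 1)*5^1 = 5/6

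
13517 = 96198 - 82681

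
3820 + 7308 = 11128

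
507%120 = 27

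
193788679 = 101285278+92503401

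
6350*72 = 457200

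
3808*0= 0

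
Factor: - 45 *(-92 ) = 2^2*3^2 * 5^1*23^1= 4140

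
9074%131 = 35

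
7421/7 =7421/7=1060.14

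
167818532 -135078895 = 32739637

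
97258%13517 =2639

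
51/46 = 1 + 5/46 = 1.11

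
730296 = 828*882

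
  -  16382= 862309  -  878691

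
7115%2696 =1723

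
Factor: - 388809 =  - 3^2*43201^1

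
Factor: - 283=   -  283^1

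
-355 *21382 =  - 7590610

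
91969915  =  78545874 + 13424041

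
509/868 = 509/868 = 0.59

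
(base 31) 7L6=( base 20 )I94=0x1cd8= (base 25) BK9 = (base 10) 7384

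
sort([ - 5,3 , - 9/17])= [ - 5, -9/17, 3]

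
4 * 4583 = 18332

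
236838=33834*7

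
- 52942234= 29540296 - 82482530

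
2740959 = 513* 5343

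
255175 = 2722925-2467750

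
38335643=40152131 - 1816488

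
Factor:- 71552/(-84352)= 13^1*43^1* 659^(-1 ) = 559/659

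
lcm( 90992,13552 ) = 636944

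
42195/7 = 6027 + 6/7  =  6027.86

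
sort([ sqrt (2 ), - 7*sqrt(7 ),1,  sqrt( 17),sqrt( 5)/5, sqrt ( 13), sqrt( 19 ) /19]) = [ - 7*sqrt(7),sqrt( 19 ) /19,sqrt( 5 ) /5, 1 , sqrt( 2 ), sqrt( 13),sqrt(17 )]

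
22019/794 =22019/794 =27.73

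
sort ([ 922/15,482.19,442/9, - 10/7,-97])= [  -  97 , - 10/7, 442/9, 922/15,482.19] 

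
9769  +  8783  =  18552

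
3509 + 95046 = 98555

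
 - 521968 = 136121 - 658089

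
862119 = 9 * 95791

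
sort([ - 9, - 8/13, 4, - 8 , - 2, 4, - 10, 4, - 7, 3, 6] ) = [ - 10, - 9, - 8 , - 7, - 2, - 8/13, 3, 4, 4,  4,  6 ]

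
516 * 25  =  12900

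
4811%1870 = 1071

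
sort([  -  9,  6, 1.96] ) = [ - 9, 1.96, 6 ] 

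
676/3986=338/1993 = 0.17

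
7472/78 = 95 + 31/39 = 95.79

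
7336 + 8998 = 16334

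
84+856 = 940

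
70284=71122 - 838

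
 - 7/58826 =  - 7/58826  =  - 0.00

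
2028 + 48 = 2076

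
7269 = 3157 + 4112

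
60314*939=56634846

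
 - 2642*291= - 768822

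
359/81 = 359/81  =  4.43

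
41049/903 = 45  +  138/301  =  45.46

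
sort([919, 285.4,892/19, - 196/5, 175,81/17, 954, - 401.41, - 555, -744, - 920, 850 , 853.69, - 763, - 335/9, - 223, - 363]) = [  -  920, - 763, - 744,-555, - 401.41, - 363,-223, - 196/5, - 335/9,81/17, 892/19,175, 285.4, 850 , 853.69,  919 , 954]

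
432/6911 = 432/6911 =0.06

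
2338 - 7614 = - 5276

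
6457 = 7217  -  760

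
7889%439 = 426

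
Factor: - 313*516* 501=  - 2^2*3^2*43^1*167^1*313^1 = - 80915508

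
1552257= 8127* 191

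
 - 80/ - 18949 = 80/18949 = 0.00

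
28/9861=28/9861  =  0.00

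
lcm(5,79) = 395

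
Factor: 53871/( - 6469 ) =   -  3^1*6469^ ( - 1 ) * 17957^1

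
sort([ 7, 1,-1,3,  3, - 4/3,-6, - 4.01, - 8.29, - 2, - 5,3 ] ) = [ - 8.29, - 6,-5, - 4.01, -2, -4/3, - 1,1,3 , 3, 3,7 ] 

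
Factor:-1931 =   -  1931^1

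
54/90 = 3/5 = 0.60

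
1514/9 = 1514/9 = 168.22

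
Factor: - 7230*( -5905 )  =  2^1*3^1 * 5^2*241^1*1181^1  =  42693150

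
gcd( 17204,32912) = 748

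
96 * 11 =1056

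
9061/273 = 33 + 4/21 =33.19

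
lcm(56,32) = 224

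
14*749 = 10486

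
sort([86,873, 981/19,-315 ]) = [ - 315,981/19,86, 873]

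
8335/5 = 1667 = 1667.00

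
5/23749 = 5/23749=0.00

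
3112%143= 109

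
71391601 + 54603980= 125995581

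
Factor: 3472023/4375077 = 1157341/1458359 = 7^(-1 )*208337^( - 1)*1157341^1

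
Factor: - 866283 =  -3^1*11^1*26251^1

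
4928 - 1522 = 3406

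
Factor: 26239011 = 3^1* 59^1*148243^1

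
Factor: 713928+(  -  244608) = 2^3*3^1*5^1*3911^1= 469320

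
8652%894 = 606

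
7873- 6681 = 1192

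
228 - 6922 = - 6694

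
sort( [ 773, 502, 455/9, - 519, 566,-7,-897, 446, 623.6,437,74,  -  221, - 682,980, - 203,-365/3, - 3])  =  [ - 897, - 682,-519, - 221, - 203, - 365/3 , - 7, - 3 , 455/9, 74, 437,446, 502,566, 623.6,773,980]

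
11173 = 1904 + 9269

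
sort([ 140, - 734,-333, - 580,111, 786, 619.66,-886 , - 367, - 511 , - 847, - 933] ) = [- 933,- 886, - 847, - 734, - 580, - 511,  -  367, - 333, 111,140,619.66, 786 ] 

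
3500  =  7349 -3849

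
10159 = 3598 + 6561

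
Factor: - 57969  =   - 3^3 *19^1 * 113^1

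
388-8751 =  - 8363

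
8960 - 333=8627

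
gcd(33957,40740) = 21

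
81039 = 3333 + 77706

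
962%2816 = 962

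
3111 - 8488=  - 5377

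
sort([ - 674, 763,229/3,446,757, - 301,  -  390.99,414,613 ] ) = [  -  674, - 390.99, - 301,229/3 , 414,446,613,757, 763]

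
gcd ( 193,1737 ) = 193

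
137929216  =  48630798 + 89298418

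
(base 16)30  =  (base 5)143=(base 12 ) 40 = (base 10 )48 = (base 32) 1g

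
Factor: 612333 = 3^3*22679^1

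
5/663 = 5/663 = 0.01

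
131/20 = 131/20 = 6.55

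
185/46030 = 37/9206 = 0.00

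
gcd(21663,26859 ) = 3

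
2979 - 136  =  2843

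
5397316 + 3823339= 9220655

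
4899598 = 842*5819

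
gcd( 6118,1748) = 874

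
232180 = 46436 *5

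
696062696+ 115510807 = 811573503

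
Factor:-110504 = -2^3*19^1 * 727^1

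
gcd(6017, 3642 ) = 1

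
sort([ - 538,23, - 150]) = [-538, - 150  ,  23]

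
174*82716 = 14392584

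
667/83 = 667/83= 8.04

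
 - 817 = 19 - 836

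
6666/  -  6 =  - 1111 + 0/1 = -  1111.00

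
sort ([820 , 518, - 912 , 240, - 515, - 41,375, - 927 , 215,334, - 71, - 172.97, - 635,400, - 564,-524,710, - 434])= [-927, - 912, - 635, - 564, - 524, - 515,-434, - 172.97, - 71, - 41,215,  240,334,375, 400,518, 710, 820]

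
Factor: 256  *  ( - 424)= - 108544 = - 2^11*53^1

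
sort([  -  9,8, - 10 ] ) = [ - 10, - 9,8]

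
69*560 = 38640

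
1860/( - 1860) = - 1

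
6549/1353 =4 + 379/451 = 4.84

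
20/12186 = 10/6093 = 0.00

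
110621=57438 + 53183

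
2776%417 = 274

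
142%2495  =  142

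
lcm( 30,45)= 90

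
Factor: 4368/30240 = 13/90 = 2^( - 1 )*3^( - 2)* 5^( - 1 )*13^1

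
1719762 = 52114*33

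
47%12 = 11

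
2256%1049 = 158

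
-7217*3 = -21651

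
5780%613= 263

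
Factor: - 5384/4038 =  - 2^2 *3^( - 1) = -4/3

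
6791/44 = 6791/44  =  154.34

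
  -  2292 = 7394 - 9686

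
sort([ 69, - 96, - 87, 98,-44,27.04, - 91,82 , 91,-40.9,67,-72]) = [ - 96, - 91, - 87,  -  72, - 44, - 40.9,  27.04, 67,69,82, 91,98 ] 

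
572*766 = 438152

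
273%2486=273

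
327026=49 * 6674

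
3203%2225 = 978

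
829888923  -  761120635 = 68768288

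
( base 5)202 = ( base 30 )1m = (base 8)64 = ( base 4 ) 310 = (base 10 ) 52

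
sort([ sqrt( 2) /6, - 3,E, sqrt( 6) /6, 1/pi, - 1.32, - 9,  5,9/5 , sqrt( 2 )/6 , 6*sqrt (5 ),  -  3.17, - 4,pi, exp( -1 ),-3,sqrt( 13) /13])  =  [ - 9,- 4, - 3.17,  -  3,- 3, - 1.32, sqrt( 2 ) /6,sqrt(2)/6, sqrt(13 ) /13, 1/pi,exp( - 1), sqrt( 6 ) /6, 9/5, E,pi, 5, 6*sqrt( 5 )]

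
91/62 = 91/62= 1.47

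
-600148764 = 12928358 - 613077122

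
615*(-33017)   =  -20305455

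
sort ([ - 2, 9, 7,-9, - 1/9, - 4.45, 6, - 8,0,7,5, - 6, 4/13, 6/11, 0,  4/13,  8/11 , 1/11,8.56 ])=[ - 9, - 8, - 6, - 4.45, - 2, - 1/9, 0,0,1/11,4/13, 4/13,6/11, 8/11,5 , 6,7, 7, 8.56, 9] 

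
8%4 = 0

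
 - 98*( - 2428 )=237944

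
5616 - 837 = 4779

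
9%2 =1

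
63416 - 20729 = 42687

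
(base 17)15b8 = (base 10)6553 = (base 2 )1100110011001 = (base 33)60j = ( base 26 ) 9i1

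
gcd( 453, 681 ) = 3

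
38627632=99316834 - 60689202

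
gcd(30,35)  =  5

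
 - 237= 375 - 612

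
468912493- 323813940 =145098553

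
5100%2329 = 442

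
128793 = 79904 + 48889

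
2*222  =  444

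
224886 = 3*74962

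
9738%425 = 388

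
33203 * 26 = 863278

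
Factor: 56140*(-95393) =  - 2^2 * 5^1 * 7^1 * 401^1*  95393^1 = - 5355363020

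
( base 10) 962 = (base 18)2h8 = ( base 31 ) 101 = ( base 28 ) 16A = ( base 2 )1111000010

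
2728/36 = 682/9  =  75.78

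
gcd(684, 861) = 3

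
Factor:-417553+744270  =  157^1 * 2081^1 = 326717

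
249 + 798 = 1047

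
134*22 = 2948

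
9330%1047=954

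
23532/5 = 23532/5 = 4706.40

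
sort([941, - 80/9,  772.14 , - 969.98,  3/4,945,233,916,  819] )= [  -  969.98, - 80/9,  3/4,233, 772.14, 819, 916,941,  945]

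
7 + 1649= 1656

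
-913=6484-7397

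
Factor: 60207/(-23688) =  - 61/24= -2^( - 3 )*3^( - 1)*61^1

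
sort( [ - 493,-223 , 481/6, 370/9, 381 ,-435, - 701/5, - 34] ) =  [  -  493,- 435, - 223,  -  701/5, - 34 , 370/9, 481/6, 381] 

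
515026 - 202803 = 312223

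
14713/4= 3678+ 1/4 = 3678.25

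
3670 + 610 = 4280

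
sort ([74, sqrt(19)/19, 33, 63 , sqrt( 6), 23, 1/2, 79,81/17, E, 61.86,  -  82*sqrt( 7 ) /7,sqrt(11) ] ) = [ - 82 * sqrt(7)/7, sqrt(19)/19, 1/2, sqrt( 6 ), E, sqrt( 11),81/17 , 23,33, 61.86, 63, 74,79] 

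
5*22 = 110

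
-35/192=-35/192 = - 0.18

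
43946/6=21973/3 = 7324.33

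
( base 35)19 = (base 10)44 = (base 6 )112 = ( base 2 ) 101100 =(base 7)62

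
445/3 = 445/3  =  148.33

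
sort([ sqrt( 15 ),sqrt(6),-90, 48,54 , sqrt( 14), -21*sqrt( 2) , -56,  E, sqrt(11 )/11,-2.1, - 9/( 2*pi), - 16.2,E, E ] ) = [ - 90,-56, - 21*sqrt(2 ) , - 16.2,-2.1,-9/( 2 * pi),sqrt( 11 )/11,sqrt( 6), E,E,  E,sqrt( 14 ), sqrt( 15 ),48 , 54]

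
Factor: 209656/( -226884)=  - 718/777 = - 2^1*3^( - 1 )*7^( - 1 )*37^( - 1)*359^1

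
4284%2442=1842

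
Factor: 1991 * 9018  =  17954838  =  2^1*3^3*11^1*167^1*181^1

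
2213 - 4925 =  - 2712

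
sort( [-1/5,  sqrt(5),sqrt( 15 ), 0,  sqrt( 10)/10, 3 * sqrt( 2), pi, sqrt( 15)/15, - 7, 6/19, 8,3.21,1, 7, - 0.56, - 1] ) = [ - 7, - 1, - 0.56, - 1/5,0 , sqrt ( 15 )/15, 6/19,sqrt (10)/10, 1, sqrt(5 ),pi,  3.21, sqrt( 15 ),3*sqrt( 2), 7,8 ] 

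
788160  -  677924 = 110236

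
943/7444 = 943/7444 = 0.13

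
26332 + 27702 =54034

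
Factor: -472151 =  - 472151^1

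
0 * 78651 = 0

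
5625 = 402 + 5223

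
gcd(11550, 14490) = 210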